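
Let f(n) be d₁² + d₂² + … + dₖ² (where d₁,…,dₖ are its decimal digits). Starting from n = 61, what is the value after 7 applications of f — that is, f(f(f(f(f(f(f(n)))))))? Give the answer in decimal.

61 → 6² + 1² = 36 + 1 = 37
37 → 3² + 7² = 9 + 49 = 58
58 → 5² + 8² = 25 + 64 = 89
89 → 8² + 9² = 64 + 81 = 145
145 → 1² + 4² + 5² = 1 + 16 + 25 = 42
42 → 4² + 2² = 16 + 4 = 20
20 → 2² + 0² = 4 + 0 = 4

4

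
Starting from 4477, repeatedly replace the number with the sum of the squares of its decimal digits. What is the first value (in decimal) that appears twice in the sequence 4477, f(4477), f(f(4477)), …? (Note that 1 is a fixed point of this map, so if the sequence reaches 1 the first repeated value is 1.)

1

4477 → 4² + 4² + 7² + 7² = 130
130 → 1² + 3² + 0² = 10
10 → 1² + 0² = 1  — reached the fixed point 1.
1 → 1, so 1 is the first repeated value.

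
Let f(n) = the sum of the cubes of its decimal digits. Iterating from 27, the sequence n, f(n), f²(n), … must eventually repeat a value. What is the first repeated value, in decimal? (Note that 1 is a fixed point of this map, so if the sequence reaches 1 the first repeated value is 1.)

153

27 → 2³ + 7³ = 351
351 → 3³ + 5³ + 1³ = 153
153 → 1³ + 5³ + 3³ = 153  — 153 already appeared earlier.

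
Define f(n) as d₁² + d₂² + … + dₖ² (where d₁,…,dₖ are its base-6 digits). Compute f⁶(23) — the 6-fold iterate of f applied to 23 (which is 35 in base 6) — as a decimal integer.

5

23 = (3,5)_6 → 3² + 5² = 34
34 = (5,4)_6 → 5² + 4² = 41
41 = (1,0,5)_6 → 1² + 0² + 5² = 26
26 = (4,2)_6 → 4² + 2² = 20
20 = (3,2)_6 → 3² + 2² = 13
13 = (2,1)_6 → 2² + 1² = 5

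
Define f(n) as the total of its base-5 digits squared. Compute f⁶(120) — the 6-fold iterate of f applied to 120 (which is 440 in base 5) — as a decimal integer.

120 = (4,4,0)_5 → 4² + 4² + 0² = 16 + 16 + 0 = 32
32 = (1,1,2)_5 → 1² + 1² + 2² = 1 + 1 + 4 = 6
6 = (1,1)_5 → 1² + 1² = 1 + 1 = 2
2 = (2)_5 → 2² = 4
4 = (4)_5 → 4² = 16
16 = (3,1)_5 → 3² + 1² = 9 + 1 = 10

10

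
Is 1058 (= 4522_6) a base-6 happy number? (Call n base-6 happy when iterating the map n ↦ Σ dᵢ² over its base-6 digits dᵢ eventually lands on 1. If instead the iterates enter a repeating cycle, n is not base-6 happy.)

1058 = (4,5,2,2)_6 → 4² + 5² + 2² + 2² = 49
49 = (1,2,1)_6 → 1² + 2² + 1² = 6
6 = (1,0)_6 → 1² + 0² = 1  — reached 1.

base-6 happy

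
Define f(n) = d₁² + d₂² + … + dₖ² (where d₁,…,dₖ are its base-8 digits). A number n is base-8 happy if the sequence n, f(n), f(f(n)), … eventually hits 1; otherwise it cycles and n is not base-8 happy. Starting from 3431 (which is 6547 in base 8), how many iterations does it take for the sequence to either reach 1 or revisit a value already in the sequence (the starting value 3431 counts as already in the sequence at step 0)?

3431 = (6,5,4,7)_8 → 6² + 5² + 4² + 7² = 36 + 25 + 16 + 49 = 126
126 = (1,7,6)_8 → 1² + 7² + 6² = 1 + 49 + 36 = 86
86 = (1,2,6)_8 → 1² + 2² + 6² = 1 + 4 + 36 = 41
41 = (5,1)_8 → 5² + 1² = 25 + 1 = 26
26 = (3,2)_8 → 3² + 2² = 9 + 4 = 13
13 = (1,5)_8 → 1² + 5² = 1 + 25 = 26  — 26 repeats.
That took 6 steps.

6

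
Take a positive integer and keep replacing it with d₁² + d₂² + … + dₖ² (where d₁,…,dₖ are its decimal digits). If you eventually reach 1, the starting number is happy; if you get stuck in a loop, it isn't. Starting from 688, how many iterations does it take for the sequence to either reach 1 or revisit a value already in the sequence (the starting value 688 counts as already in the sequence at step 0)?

15

688 → 6² + 8² + 8² = 164
164 → 1² + 6² + 4² = 53
53 → 5² + 3² = 34
34 → 3² + 4² = 25
25 → 2² + 5² = 29
29 → 2² + 9² = 85
85 → 8² + 5² = 89
89 → 8² + 9² = 145
145 → 1² + 4² + 5² = 42
42 → 4² + 2² = 20
20 → 2² + 0² = 4
4 → 4² = 16
16 → 1² + 6² = 37
37 → 3² + 7² = 58
58 → 5² + 8² = 89  — 89 repeats.
That took 15 steps.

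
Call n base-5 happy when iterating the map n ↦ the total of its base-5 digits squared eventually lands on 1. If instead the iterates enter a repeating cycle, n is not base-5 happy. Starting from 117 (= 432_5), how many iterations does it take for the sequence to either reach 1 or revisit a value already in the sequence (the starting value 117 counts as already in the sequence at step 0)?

117 = (4,3,2)_5 → 4² + 3² + 2² = 16 + 9 + 4 = 29
29 = (1,0,4)_5 → 1² + 0² + 4² = 1 + 0 + 16 = 17
17 = (3,2)_5 → 3² + 2² = 9 + 4 = 13
13 = (2,3)_5 → 2² + 3² = 4 + 9 = 13  — 13 repeats.
That took 4 steps.

4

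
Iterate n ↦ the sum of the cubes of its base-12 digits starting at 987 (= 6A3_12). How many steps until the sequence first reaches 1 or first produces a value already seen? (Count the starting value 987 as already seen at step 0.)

4

987 = (6,10,3)_12 → 6³ + 10³ + 3³ = 216 + 1000 + 27 = 1243
1243 = (8,7,7)_12 → 8³ + 7³ + 7³ = 512 + 343 + 343 = 1198
1198 = (8,3,10)_12 → 8³ + 3³ + 10³ = 512 + 27 + 1000 = 1539
1539 = (10,8,3)_12 → 10³ + 8³ + 3³ = 1000 + 512 + 27 = 1539  — 1539 repeats.
That took 4 steps.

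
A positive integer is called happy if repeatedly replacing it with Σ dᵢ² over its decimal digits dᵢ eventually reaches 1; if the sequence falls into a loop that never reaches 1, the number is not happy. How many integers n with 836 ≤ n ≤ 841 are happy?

836: 836 → 109 → 82 → 68 → 100 → 1  — happy
837: 837 → 122 → 9 → 81 → 65 → 61 → 37 → 58 → 89 → 145 → 42 → 20 → 4 → 16 → 37  — not happy
838: 838 → 137 → 59 → 106 → 37 → 58 → 89 → 145 → 42 → 20 → 4 → 16 → 37  — not happy
839: 839 → 154 → 42 → 20 → 4 → 16 → 37 → 58 → 89 → 145 → 42  — not happy
840: 840 → 80 → 64 → 52 → 29 → 85 → 89 → 145 → 42 → 20 → 4 → 16 → 37 → 58 → 89  — not happy
841: 841 → 81 → 65 → 61 → 37 → 58 → 89 → 145 → 42 → 20 → 4 → 16 → 37  — not happy
happy: 836

1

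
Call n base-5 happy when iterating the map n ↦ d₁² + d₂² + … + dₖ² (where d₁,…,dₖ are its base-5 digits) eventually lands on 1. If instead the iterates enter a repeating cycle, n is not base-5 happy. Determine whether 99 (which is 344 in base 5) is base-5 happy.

base-5 happy

99 = (3,4,4)_5 → 3² + 4² + 4² = 41
41 = (1,3,1)_5 → 1² + 3² + 1² = 11
11 = (2,1)_5 → 2² + 1² = 5
5 = (1,0)_5 → 1² + 0² = 1  — reached 1.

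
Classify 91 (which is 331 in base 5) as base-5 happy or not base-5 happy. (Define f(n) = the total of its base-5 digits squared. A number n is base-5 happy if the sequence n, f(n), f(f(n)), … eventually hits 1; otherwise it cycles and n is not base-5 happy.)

91 = (3,3,1)_5 → 3² + 3² + 1² = 9 + 9 + 1 = 19
19 = (3,4)_5 → 3² + 4² = 9 + 16 = 25
25 = (1,0,0)_5 → 1² + 0² + 0² = 1 + 0 + 0 = 1  — reached 1.

base-5 happy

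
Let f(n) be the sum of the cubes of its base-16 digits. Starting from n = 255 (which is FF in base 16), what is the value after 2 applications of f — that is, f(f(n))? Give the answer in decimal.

3870

255 = (15,15)_16 → 15³ + 15³ = 6750
6750 = (1,10,5,14)_16 → 1³ + 10³ + 5³ + 14³ = 3870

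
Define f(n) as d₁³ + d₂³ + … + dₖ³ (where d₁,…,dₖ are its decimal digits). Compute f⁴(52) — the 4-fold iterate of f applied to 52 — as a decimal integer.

133

52 → 5³ + 2³ = 125 + 8 = 133
133 → 1³ + 3³ + 3³ = 1 + 27 + 27 = 55
55 → 5³ + 5³ = 125 + 125 = 250
250 → 2³ + 5³ + 0³ = 8 + 125 + 0 = 133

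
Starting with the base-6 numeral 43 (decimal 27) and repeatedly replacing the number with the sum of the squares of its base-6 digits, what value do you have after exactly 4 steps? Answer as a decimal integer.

41

27 = (4,3)_6 → 4² + 3² = 16 + 9 = 25
25 = (4,1)_6 → 4² + 1² = 16 + 1 = 17
17 = (2,5)_6 → 2² + 5² = 4 + 25 = 29
29 = (4,5)_6 → 4² + 5² = 16 + 25 = 41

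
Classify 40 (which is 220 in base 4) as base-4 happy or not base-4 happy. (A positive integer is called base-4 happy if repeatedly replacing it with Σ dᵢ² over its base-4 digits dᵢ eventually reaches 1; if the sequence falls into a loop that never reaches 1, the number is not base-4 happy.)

40 = (2,2,0)_4 → 2² + 2² + 0² = 8
8 = (2,0)_4 → 2² + 0² = 4
4 = (1,0)_4 → 1² + 0² = 1  — reached 1.

base-4 happy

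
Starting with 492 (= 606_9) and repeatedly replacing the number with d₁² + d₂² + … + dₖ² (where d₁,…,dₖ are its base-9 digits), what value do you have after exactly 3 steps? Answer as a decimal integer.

50

492 = (6,0,6)_9 → 6² + 0² + 6² = 72
72 = (8,0)_9 → 8² + 0² = 64
64 = (7,1)_9 → 7² + 1² = 50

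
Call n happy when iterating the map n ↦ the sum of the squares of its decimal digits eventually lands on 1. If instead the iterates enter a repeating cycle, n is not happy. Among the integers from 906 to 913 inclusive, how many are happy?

4

906: 906 → 117 → 51 → 26 → 40 → 16 → 37 → 58 → 89 → 145 → 42 → 20 → 4 → 16  (repeats 16)
907: 907 → 130 → 10 → 1  (reaches 1)
908: 908 → 145 → 42 → 20 → 4 → 16 → 37 → 58 → 89 → 145  (repeats 145)
909: 909 → 162 → 41 → 17 → 50 → 25 → 29 → 85 → 89 → 145 → 42 → 20 → 4 → 16 → 37 → 58 → 89  (repeats 89)
910: 910 → 82 → 68 → 100 → 1  (reaches 1)
911: 911 → 83 → 73 → 58 → 89 → 145 → 42 → 20 → 4 → 16 → 37 → 58  (repeats 58)
912: 912 → 86 → 100 → 1  (reaches 1)
913: 913 → 91 → 82 → 68 → 100 → 1  (reaches 1)
happy: 907, 910, 912, 913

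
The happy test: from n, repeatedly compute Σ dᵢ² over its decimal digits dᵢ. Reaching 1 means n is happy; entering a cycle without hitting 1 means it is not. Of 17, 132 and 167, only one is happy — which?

17: 17 → 50 → 25 → 29 → 85 → 89 → 145 → 42 → 20 → 4 → 16 → 37 → 58 → 89  — repeats 89 (not happy)
132: 132 → 14 → 17 → 50 → 25 → 29 → 85 → 89 → 145 → 42 → 20 → 4 → 16 → 37 → 58 → 89  — repeats 89 (not happy)
167: 167 → 86 → 100 → 1  — reaches 1 (happy)

167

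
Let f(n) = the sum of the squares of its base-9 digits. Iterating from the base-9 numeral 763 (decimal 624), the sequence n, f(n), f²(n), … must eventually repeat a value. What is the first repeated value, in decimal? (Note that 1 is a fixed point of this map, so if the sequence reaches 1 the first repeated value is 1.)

624 = (7,6,3)_9 → 7² + 6² + 3² = 49 + 36 + 9 = 94
94 = (1,1,4)_9 → 1² + 1² + 4² = 1 + 1 + 16 = 18
18 = (2,0)_9 → 2² + 0² = 4 + 0 = 4
4 = (4)_9 → 4² = 16
16 = (1,7)_9 → 1² + 7² = 1 + 49 = 50
50 = (5,5)_9 → 5² + 5² = 25 + 25 = 50  — 50 already appeared earlier.

50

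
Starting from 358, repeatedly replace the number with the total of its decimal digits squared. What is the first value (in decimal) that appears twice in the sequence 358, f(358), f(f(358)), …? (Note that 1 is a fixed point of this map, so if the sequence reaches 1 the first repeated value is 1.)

145

358 → 98
98 → 145
145 → 42
42 → 20
20 → 4
4 → 16
16 → 37
37 → 58
58 → 89
89 → 145  — 145 already appeared earlier.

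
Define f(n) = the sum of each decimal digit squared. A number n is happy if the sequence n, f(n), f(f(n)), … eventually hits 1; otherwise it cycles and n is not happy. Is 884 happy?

not happy

884 → 8² + 8² + 4² = 64 + 64 + 16 = 144
144 → 1² + 4² + 4² = 1 + 16 + 16 = 33
33 → 3² + 3² = 9 + 9 = 18
18 → 1² + 8² = 1 + 64 = 65
65 → 6² + 5² = 36 + 25 = 61
61 → 6² + 1² = 36 + 1 = 37
37 → 3² + 7² = 9 + 49 = 58
58 → 5² + 8² = 25 + 64 = 89
89 → 8² + 9² = 64 + 81 = 145
145 → 1² + 4² + 5² = 1 + 16 + 25 = 42
42 → 4² + 2² = 16 + 4 = 20
20 → 2² + 0² = 4 + 0 = 4
4 → 4² = 16
16 → 1² + 6² = 1 + 36 = 37  — 37 already seen; the sequence cycles without reaching 1.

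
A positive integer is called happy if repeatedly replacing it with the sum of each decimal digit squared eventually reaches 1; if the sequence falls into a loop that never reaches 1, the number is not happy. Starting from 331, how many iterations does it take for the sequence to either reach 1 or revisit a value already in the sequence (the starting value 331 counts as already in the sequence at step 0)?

331 → 3² + 3² + 1² = 19
19 → 1² + 9² = 82
82 → 8² + 2² = 68
68 → 6² + 8² = 100
100 → 1² + 0² + 0² = 1  — reached 1.
That took 5 steps.

5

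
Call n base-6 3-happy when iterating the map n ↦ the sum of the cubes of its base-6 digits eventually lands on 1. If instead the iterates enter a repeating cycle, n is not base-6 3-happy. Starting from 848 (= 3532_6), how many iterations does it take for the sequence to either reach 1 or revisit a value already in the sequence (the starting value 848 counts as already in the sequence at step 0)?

848 = (3,5,3,2)_6 → 3³ + 5³ + 3³ + 2³ = 187
187 = (5,1,1)_6 → 5³ + 1³ + 1³ = 127
127 = (3,3,1)_6 → 3³ + 3³ + 1³ = 55
55 = (1,3,1)_6 → 1³ + 3³ + 1³ = 29
29 = (4,5)_6 → 4³ + 5³ = 189
189 = (5,1,3)_6 → 5³ + 1³ + 3³ = 153
153 = (4,1,3)_6 → 4³ + 1³ + 3³ = 92
92 = (2,3,2)_6 → 2³ + 3³ + 2³ = 43
43 = (1,1,1)_6 → 1³ + 1³ + 1³ = 3
3 = (3)_6 → 3³ = 27
27 = (4,3)_6 → 4³ + 3³ = 91
91 = (2,3,1)_6 → 2³ + 3³ + 1³ = 36
36 = (1,0,0)_6 → 1³ + 0³ + 0³ = 1  — reached 1.
That took 13 steps.

13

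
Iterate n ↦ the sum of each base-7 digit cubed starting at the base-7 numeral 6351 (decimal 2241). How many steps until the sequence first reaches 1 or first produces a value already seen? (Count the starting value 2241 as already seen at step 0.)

2241 = (6,3,5,1)_7 → 6³ + 3³ + 5³ + 1³ = 216 + 27 + 125 + 1 = 369
369 = (1,0,3,5)_7 → 1³ + 0³ + 3³ + 5³ = 1 + 0 + 27 + 125 = 153
153 = (3,0,6)_7 → 3³ + 0³ + 6³ = 27 + 0 + 216 = 243
243 = (4,6,5)_7 → 4³ + 6³ + 5³ = 64 + 216 + 125 = 405
405 = (1,1,1,6)_7 → 1³ + 1³ + 1³ + 6³ = 1 + 1 + 1 + 216 = 219
219 = (4,3,2)_7 → 4³ + 3³ + 2³ = 64 + 27 + 8 = 99
99 = (2,0,1)_7 → 2³ + 0³ + 1³ = 8 + 0 + 1 = 9
9 = (1,2)_7 → 1³ + 2³ = 1 + 8 = 9  — 9 repeats.
That took 8 steps.

8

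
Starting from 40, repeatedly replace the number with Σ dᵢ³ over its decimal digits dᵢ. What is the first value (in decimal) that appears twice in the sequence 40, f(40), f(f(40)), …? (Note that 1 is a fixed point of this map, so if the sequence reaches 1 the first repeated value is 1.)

133

40 → 64
64 → 280
280 → 520
520 → 133
133 → 55
55 → 250
250 → 133  — 133 already appeared earlier.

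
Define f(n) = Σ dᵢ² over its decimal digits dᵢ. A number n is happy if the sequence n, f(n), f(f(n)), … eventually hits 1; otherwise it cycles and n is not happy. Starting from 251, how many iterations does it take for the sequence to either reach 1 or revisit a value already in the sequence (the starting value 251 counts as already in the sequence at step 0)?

14

251 → 2² + 5² + 1² = 30
30 → 3² + 0² = 9
9 → 9² = 81
81 → 8² + 1² = 65
65 → 6² + 5² = 61
61 → 6² + 1² = 37
37 → 3² + 7² = 58
58 → 5² + 8² = 89
89 → 8² + 9² = 145
145 → 1² + 4² + 5² = 42
42 → 4² + 2² = 20
20 → 2² + 0² = 4
4 → 4² = 16
16 → 1² + 6² = 37  — 37 repeats.
That took 14 steps.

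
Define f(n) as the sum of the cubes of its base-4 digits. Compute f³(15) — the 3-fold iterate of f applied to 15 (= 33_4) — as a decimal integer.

15 = (3,3)_4 → 3³ + 3³ = 54
54 = (3,1,2)_4 → 3³ + 1³ + 2³ = 36
36 = (2,1,0)_4 → 2³ + 1³ + 0³ = 9

9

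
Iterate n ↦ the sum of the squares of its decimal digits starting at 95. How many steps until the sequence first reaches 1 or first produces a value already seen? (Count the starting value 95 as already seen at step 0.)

10

95 → 9² + 5² = 106
106 → 1² + 0² + 6² = 37
37 → 3² + 7² = 58
58 → 5² + 8² = 89
89 → 8² + 9² = 145
145 → 1² + 4² + 5² = 42
42 → 4² + 2² = 20
20 → 2² + 0² = 4
4 → 4² = 16
16 → 1² + 6² = 37  — 37 repeats.
That took 10 steps.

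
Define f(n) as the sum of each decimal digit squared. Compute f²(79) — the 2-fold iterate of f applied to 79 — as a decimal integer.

10

79 → 7² + 9² = 49 + 81 = 130
130 → 1² + 3² + 0² = 1 + 9 + 0 = 10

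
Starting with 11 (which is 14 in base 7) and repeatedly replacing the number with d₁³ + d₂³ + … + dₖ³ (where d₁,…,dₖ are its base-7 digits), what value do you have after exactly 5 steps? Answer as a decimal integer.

11 = (1,4)_7 → 1³ + 4³ = 1 + 64 = 65
65 = (1,2,2)_7 → 1³ + 2³ + 2³ = 1 + 8 + 8 = 17
17 = (2,3)_7 → 2³ + 3³ = 8 + 27 = 35
35 = (5,0)_7 → 5³ + 0³ = 125 + 0 = 125
125 = (2,3,6)_7 → 2³ + 3³ + 6³ = 8 + 27 + 216 = 251

251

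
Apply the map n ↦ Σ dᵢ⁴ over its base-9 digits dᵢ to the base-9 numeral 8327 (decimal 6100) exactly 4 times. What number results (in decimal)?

6100 = (8,3,2,7)_9 → 8⁴ + 3⁴ + 2⁴ + 7⁴ = 6594
6594 = (1,0,0,3,6)_9 → 1⁴ + 0⁴ + 0⁴ + 3⁴ + 6⁴ = 1378
1378 = (1,8,0,1)_9 → 1⁴ + 8⁴ + 0⁴ + 1⁴ = 4098
4098 = (5,5,5,3)_9 → 5⁴ + 5⁴ + 5⁴ + 3⁴ = 1956

1956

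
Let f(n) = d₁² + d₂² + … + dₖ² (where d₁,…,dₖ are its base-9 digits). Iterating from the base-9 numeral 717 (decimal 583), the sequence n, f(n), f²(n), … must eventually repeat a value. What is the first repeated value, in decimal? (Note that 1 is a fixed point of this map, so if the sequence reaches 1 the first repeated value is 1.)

53

583 = (7,1,7)_9 → 7² + 1² + 7² = 49 + 1 + 49 = 99
99 = (1,2,0)_9 → 1² + 2² + 0² = 1 + 4 + 0 = 5
5 = (5)_9 → 5² = 25
25 = (2,7)_9 → 2² + 7² = 4 + 49 = 53
53 = (5,8)_9 → 5² + 8² = 25 + 64 = 89
89 = (1,0,8)_9 → 1² + 0² + 8² = 1 + 0 + 64 = 65
65 = (7,2)_9 → 7² + 2² = 49 + 4 = 53  — 53 already appeared earlier.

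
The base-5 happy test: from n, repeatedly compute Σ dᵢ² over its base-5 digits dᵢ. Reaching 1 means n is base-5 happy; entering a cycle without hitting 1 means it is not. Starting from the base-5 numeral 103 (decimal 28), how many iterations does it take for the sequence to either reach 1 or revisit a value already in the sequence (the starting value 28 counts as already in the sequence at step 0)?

4

28 = (1,0,3)_5 → 1² + 0² + 3² = 1 + 0 + 9 = 10
10 = (2,0)_5 → 2² + 0² = 4 + 0 = 4
4 = (4)_5 → 4² = 16
16 = (3,1)_5 → 3² + 1² = 9 + 1 = 10  — 10 repeats.
That took 4 steps.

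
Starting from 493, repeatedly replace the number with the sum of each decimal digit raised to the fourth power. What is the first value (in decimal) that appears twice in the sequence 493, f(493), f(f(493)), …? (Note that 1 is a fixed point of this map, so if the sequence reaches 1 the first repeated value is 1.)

493 → 4⁴ + 9⁴ + 3⁴ = 256 + 6561 + 81 = 6898
6898 → 6⁴ + 8⁴ + 9⁴ + 8⁴ = 1296 + 4096 + 6561 + 4096 = 16049
16049 → 1⁴ + 6⁴ + 0⁴ + 4⁴ + 9⁴ = 1 + 1296 + 0 + 256 + 6561 = 8114
8114 → 8⁴ + 1⁴ + 1⁴ + 4⁴ = 4096 + 1 + 1 + 256 = 4354
4354 → 4⁴ + 3⁴ + 5⁴ + 4⁴ = 256 + 81 + 625 + 256 = 1218
1218 → 1⁴ + 2⁴ + 1⁴ + 8⁴ = 1 + 16 + 1 + 4096 = 4114
4114 → 4⁴ + 1⁴ + 1⁴ + 4⁴ = 256 + 1 + 1 + 256 = 514
514 → 5⁴ + 1⁴ + 4⁴ = 625 + 1 + 256 = 882
882 → 8⁴ + 8⁴ + 2⁴ = 4096 + 4096 + 16 = 8208
8208 → 8⁴ + 2⁴ + 0⁴ + 8⁴ = 4096 + 16 + 0 + 4096 = 8208  — 8208 already appeared earlier.

8208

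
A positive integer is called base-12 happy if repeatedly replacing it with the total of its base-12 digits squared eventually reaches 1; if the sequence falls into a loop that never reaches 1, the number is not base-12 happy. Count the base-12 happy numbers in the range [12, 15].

12: 12 → 1  — base-12 happy
13: 13 → 2 → 4 → 16 → 17 → 26 → 8 → 64 → 41 → 34 → 104 → 128 → 164 → 66 → 61 → 26  — not base-12 happy
14: 14 → 5 → 25 → 5  — not base-12 happy
15: 15 → 10 → 100 → 80 → 100  — not base-12 happy
base-12 happy: 12

1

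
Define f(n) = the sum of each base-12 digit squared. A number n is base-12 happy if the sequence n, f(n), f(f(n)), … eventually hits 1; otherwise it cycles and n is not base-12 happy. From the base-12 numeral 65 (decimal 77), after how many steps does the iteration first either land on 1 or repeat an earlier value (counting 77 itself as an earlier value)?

11

77 = (6,5)_12 → 6² + 5² = 36 + 25 = 61
61 = (5,1)_12 → 5² + 1² = 25 + 1 = 26
26 = (2,2)_12 → 2² + 2² = 4 + 4 = 8
8 = (8)_12 → 8² = 64
64 = (5,4)_12 → 5² + 4² = 25 + 16 = 41
41 = (3,5)_12 → 3² + 5² = 9 + 25 = 34
34 = (2,10)_12 → 2² + 10² = 4 + 100 = 104
104 = (8,8)_12 → 8² + 8² = 64 + 64 = 128
128 = (10,8)_12 → 10² + 8² = 100 + 64 = 164
164 = (1,1,8)_12 → 1² + 1² + 8² = 1 + 1 + 64 = 66
66 = (5,6)_12 → 5² + 6² = 25 + 36 = 61  — 61 repeats.
That took 11 steps.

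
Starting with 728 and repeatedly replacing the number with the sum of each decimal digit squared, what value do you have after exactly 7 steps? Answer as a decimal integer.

728 → 7² + 2² + 8² = 49 + 4 + 64 = 117
117 → 1² + 1² + 7² = 1 + 1 + 49 = 51
51 → 5² + 1² = 25 + 1 = 26
26 → 2² + 6² = 4 + 36 = 40
40 → 4² + 0² = 16 + 0 = 16
16 → 1² + 6² = 1 + 36 = 37
37 → 3² + 7² = 9 + 49 = 58

58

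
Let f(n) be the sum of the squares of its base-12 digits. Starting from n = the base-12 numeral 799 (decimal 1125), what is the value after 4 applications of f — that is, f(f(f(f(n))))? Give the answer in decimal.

90

1125 = (7,9,9)_12 → 211
211 = (1,5,7)_12 → 75
75 = (6,3)_12 → 45
45 = (3,9)_12 → 90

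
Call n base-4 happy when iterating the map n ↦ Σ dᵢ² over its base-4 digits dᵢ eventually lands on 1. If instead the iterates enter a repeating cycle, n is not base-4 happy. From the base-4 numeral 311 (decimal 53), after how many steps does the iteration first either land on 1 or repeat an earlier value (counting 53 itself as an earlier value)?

6

53 = (3,1,1)_4 → 3² + 1² + 1² = 11
11 = (2,3)_4 → 2² + 3² = 13
13 = (3,1)_4 → 3² + 1² = 10
10 = (2,2)_4 → 2² + 2² = 8
8 = (2,0)_4 → 2² + 0² = 4
4 = (1,0)_4 → 1² + 0² = 1  — reached 1.
That took 6 steps.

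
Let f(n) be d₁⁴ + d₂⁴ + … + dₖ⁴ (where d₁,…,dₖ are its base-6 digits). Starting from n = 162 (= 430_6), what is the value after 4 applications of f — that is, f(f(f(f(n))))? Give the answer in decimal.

963

162 = (4,3,0)_6 → 4⁴ + 3⁴ + 0⁴ = 256 + 81 + 0 = 337
337 = (1,3,2,1)_6 → 1⁴ + 3⁴ + 2⁴ + 1⁴ = 1 + 81 + 16 + 1 = 99
99 = (2,4,3)_6 → 2⁴ + 4⁴ + 3⁴ = 16 + 256 + 81 = 353
353 = (1,3,4,5)_6 → 1⁴ + 3⁴ + 4⁴ + 5⁴ = 1 + 81 + 256 + 625 = 963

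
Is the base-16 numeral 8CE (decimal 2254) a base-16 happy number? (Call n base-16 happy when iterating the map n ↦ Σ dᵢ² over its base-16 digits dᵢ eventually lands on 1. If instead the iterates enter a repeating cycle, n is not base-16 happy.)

2254 = (8,12,14)_16 → 8² + 12² + 14² = 64 + 144 + 196 = 404
404 = (1,9,4)_16 → 1² + 9² + 4² = 1 + 81 + 16 = 98
98 = (6,2)_16 → 6² + 2² = 36 + 4 = 40
40 = (2,8)_16 → 2² + 8² = 4 + 64 = 68
68 = (4,4)_16 → 4² + 4² = 16 + 16 = 32
32 = (2,0)_16 → 2² + 0² = 4 + 0 = 4
4 = (4)_16 → 4² = 16
16 = (1,0)_16 → 1² + 0² = 1 + 0 = 1  — reached 1.

base-16 happy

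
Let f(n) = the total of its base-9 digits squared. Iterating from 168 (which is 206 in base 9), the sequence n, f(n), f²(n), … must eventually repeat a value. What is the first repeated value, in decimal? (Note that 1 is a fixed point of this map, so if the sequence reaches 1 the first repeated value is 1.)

168 = (2,0,6)_9 → 2² + 0² + 6² = 4 + 0 + 36 = 40
40 = (4,4)_9 → 4² + 4² = 16 + 16 = 32
32 = (3,5)_9 → 3² + 5² = 9 + 25 = 34
34 = (3,7)_9 → 3² + 7² = 9 + 49 = 58
58 = (6,4)_9 → 6² + 4² = 36 + 16 = 52
52 = (5,7)_9 → 5² + 7² = 25 + 49 = 74
74 = (8,2)_9 → 8² + 2² = 64 + 4 = 68
68 = (7,5)_9 → 7² + 5² = 49 + 25 = 74  — 74 already appeared earlier.

74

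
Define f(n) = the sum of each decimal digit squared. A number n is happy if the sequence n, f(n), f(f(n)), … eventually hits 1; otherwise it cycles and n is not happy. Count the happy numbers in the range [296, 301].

296: 296 → 121 → 6 → 36 → 45 → 41 → 17 → 50 → 25 → 29 → 85 → 89 → 145 → 42 → 20 → 4 → 16 → 37 → 58 → 89  (repeats 89)
297: 297 → 134 → 26 → 40 → 16 → 37 → 58 → 89 → 145 → 42 → 20 → 4 → 16  (repeats 16)
298: 298 → 149 → 98 → 145 → 42 → 20 → 4 → 16 → 37 → 58 → 89 → 145  (repeats 145)
299: 299 → 166 → 73 → 58 → 89 → 145 → 42 → 20 → 4 → 16 → 37 → 58  (repeats 58)
300: 300 → 9 → 81 → 65 → 61 → 37 → 58 → 89 → 145 → 42 → 20 → 4 → 16 → 37  (repeats 37)
301: 301 → 10 → 1  (reaches 1)
happy: 301

1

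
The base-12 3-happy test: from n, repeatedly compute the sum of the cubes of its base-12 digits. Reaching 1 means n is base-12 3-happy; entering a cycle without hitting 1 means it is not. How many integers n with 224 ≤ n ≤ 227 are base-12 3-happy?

1

224: 224 → 729 → 854 → 1464 → 1008 → 343 → 415 → 1351 → 1136 → 1855 → 1344 → 793 → 342 → 288 → 8 → 512 → 755 → 1464  (repeats 1464)
225: 225 → 946 → 1432 → 2124 → 738 → 342 → 288 → 8 → 512 → 755 → 1464 → 1008 → 343 → 415 → 1351 → 1136 → 1855 → 1344 → 793 → 342  (repeats 342)
226: 226 → 1217 → 762 → 368 → 736 → 190 → 1028 → 856 → 1520 → 1728 → 1  (reaches 1)
227: 227 → 1548 → 1729 → 2 → 8 → 512 → 755 → 1464 → 1008 → 343 → 415 → 1351 → 1136 → 1855 → 1344 → 793 → 342 → 288 → 8  (repeats 8)
base-12 3-happy: 226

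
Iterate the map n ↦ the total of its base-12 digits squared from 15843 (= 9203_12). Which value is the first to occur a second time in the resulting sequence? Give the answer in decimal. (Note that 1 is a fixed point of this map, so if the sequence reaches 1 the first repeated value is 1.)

26

15843 = (9,2,0,3)_12 → 9² + 2² + 0² + 3² = 81 + 4 + 0 + 9 = 94
94 = (7,10)_12 → 7² + 10² = 49 + 100 = 149
149 = (1,0,5)_12 → 1² + 0² + 5² = 1 + 0 + 25 = 26
26 = (2,2)_12 → 2² + 2² = 4 + 4 = 8
8 = (8)_12 → 8² = 64
64 = (5,4)_12 → 5² + 4² = 25 + 16 = 41
41 = (3,5)_12 → 3² + 5² = 9 + 25 = 34
34 = (2,10)_12 → 2² + 10² = 4 + 100 = 104
104 = (8,8)_12 → 8² + 8² = 64 + 64 = 128
128 = (10,8)_12 → 10² + 8² = 100 + 64 = 164
164 = (1,1,8)_12 → 1² + 1² + 8² = 1 + 1 + 64 = 66
66 = (5,6)_12 → 5² + 6² = 25 + 36 = 61
61 = (5,1)_12 → 5² + 1² = 25 + 1 = 26  — 26 already appeared earlier.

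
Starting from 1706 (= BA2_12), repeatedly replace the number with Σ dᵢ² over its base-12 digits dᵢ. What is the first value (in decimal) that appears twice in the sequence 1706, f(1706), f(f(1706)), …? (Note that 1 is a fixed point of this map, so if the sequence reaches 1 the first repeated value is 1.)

25

1706 = (11,10,2)_12 → 11² + 10² + 2² = 225
225 = (1,6,9)_12 → 1² + 6² + 9² = 118
118 = (9,10)_12 → 9² + 10² = 181
181 = (1,3,1)_12 → 1² + 3² + 1² = 11
11 = (11)_12 → 11² = 121
121 = (10,1)_12 → 10² + 1² = 101
101 = (8,5)_12 → 8² + 5² = 89
89 = (7,5)_12 → 7² + 5² = 74
74 = (6,2)_12 → 6² + 2² = 40
40 = (3,4)_12 → 3² + 4² = 25
25 = (2,1)_12 → 2² + 1² = 5
5 = (5)_12 → 5² = 25  — 25 already appeared earlier.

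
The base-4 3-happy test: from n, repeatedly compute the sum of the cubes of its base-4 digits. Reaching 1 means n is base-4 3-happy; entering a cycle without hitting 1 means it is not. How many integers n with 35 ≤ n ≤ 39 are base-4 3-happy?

1

35: 35 → 35  (repeats 35)
36: 36 → 9 → 9  (repeats 9)
37: 37 → 10 → 16 → 1  (reaches 1)
38: 38 → 17 → 2 → 8 → 8  (repeats 8)
39: 39 → 36 → 9 → 9  (repeats 9)
base-4 3-happy: 37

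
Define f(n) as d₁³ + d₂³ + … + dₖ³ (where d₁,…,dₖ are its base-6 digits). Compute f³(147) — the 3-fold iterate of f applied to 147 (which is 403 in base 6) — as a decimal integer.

147 = (4,0,3)_6 → 4³ + 0³ + 3³ = 91
91 = (2,3,1)_6 → 2³ + 3³ + 1³ = 36
36 = (1,0,0)_6 → 1³ + 0³ + 0³ = 1

1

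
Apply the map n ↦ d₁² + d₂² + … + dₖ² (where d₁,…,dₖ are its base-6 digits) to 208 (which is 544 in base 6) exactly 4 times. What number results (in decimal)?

208 = (5,4,4)_6 → 5² + 4² + 4² = 25 + 16 + 16 = 57
57 = (1,3,3)_6 → 1² + 3² + 3² = 1 + 9 + 9 = 19
19 = (3,1)_6 → 3² + 1² = 9 + 1 = 10
10 = (1,4)_6 → 1² + 4² = 1 + 16 = 17

17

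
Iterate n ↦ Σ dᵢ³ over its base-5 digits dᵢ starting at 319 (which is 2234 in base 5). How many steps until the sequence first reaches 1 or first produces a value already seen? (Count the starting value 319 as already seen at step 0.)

10

319 = (2,2,3,4)_5 → 2³ + 2³ + 3³ + 4³ = 107
107 = (4,1,2)_5 → 4³ + 1³ + 2³ = 73
73 = (2,4,3)_5 → 2³ + 4³ + 3³ = 99
99 = (3,4,4)_5 → 3³ + 4³ + 4³ = 155
155 = (1,1,1,0)_5 → 1³ + 1³ + 1³ + 0³ = 3
3 = (3)_5 → 3³ = 27
27 = (1,0,2)_5 → 1³ + 0³ + 2³ = 9
9 = (1,4)_5 → 1³ + 4³ = 65
65 = (2,3,0)_5 → 2³ + 3³ + 0³ = 35
35 = (1,2,0)_5 → 1³ + 2³ + 0³ = 9  — 9 repeats.
That took 10 steps.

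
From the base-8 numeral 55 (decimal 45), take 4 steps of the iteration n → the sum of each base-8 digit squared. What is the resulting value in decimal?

10

45 = (5,5)_8 → 50
50 = (6,2)_8 → 40
40 = (5,0)_8 → 25
25 = (3,1)_8 → 10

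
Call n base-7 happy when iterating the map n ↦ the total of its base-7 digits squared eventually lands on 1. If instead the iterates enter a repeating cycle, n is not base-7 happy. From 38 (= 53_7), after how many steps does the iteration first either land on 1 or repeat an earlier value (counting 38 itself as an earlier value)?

38 = (5,3)_7 → 34
34 = (4,6)_7 → 52
52 = (1,0,3)_7 → 10
10 = (1,3)_7 → 10  — 10 repeats.
That took 4 steps.

4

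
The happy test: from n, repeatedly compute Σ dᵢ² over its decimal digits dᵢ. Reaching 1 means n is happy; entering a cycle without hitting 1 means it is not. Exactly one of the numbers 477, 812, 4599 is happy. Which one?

4599

477: 477 → 114 → 18 → 65 → 61 → 37 → 58 → 89 → 145 → 42 → 20 → 4 → 16 → 37  — repeats 37 (not happy)
812: 812 → 69 → 117 → 51 → 26 → 40 → 16 → 37 → 58 → 89 → 145 → 42 → 20 → 4 → 16  — repeats 16 (not happy)
4599: 4599 → 203 → 13 → 10 → 1  — reaches 1 (happy)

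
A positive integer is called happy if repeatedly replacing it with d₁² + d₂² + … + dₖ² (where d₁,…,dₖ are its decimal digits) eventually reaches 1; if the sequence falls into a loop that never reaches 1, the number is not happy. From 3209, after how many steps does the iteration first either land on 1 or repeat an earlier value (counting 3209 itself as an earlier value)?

3209 → 3² + 2² + 0² + 9² = 94
94 → 9² + 4² = 97
97 → 9² + 7² = 130
130 → 1² + 3² + 0² = 10
10 → 1² + 0² = 1  — reached 1.
That took 5 steps.

5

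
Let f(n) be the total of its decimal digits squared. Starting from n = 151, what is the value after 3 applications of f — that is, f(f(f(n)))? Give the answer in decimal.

34

151 → 1² + 5² + 1² = 1 + 25 + 1 = 27
27 → 2² + 7² = 4 + 49 = 53
53 → 5² + 3² = 25 + 9 = 34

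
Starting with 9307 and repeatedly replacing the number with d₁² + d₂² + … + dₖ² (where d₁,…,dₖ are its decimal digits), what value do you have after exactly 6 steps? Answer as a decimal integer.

9307 → 9² + 3² + 0² + 7² = 139
139 → 1² + 3² + 9² = 91
91 → 9² + 1² = 82
82 → 8² + 2² = 68
68 → 6² + 8² = 100
100 → 1² + 0² + 0² = 1

1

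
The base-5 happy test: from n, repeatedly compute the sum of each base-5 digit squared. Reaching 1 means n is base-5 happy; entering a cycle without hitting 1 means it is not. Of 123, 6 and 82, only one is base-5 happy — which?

123

123: 123 → 41 → 11 → 5 → 1  — reaches 1 (base-5 happy)
6: 6 → 2 → 4 → 16 → 10 → 4  — repeats 4 (not base-5 happy)
82: 82 → 14 → 20 → 16 → 10 → 4 → 16  — repeats 16 (not base-5 happy)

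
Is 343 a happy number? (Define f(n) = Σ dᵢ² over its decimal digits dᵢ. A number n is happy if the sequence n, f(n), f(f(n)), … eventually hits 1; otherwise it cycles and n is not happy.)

343 → 3² + 4² + 3² = 34
34 → 3² + 4² = 25
25 → 2² + 5² = 29
29 → 2² + 9² = 85
85 → 8² + 5² = 89
89 → 8² + 9² = 145
145 → 1² + 4² + 5² = 42
42 → 4² + 2² = 20
20 → 2² + 0² = 4
4 → 4² = 16
16 → 1² + 6² = 37
37 → 3² + 7² = 58
58 → 5² + 8² = 89  — 89 already seen; the sequence cycles without reaching 1.

not happy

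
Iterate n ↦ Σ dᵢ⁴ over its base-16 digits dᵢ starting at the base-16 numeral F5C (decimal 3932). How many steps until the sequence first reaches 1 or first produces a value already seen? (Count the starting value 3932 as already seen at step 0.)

9

3932 = (15,5,12)_16 → 15⁴ + 5⁴ + 12⁴ = 71986
71986 = (1,1,9,3,2)_16 → 1⁴ + 1⁴ + 9⁴ + 3⁴ + 2⁴ = 6660
6660 = (1,10,0,4)_16 → 1⁴ + 10⁴ + 0⁴ + 4⁴ = 10257
10257 = (2,8,1,1)_16 → 2⁴ + 8⁴ + 1⁴ + 1⁴ = 4114
4114 = (1,0,1,2)_16 → 1⁴ + 0⁴ + 1⁴ + 2⁴ = 18
18 = (1,2)_16 → 1⁴ + 2⁴ = 17
17 = (1,1)_16 → 1⁴ + 1⁴ = 2
2 = (2)_16 → 2⁴ = 16
16 = (1,0)_16 → 1⁴ + 0⁴ = 1  — reached 1.
That took 9 steps.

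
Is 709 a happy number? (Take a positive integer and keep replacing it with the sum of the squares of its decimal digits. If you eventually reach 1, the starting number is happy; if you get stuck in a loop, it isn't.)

happy

709 → 7² + 0² + 9² = 130
130 → 1² + 3² + 0² = 10
10 → 1² + 0² = 1  — reached 1.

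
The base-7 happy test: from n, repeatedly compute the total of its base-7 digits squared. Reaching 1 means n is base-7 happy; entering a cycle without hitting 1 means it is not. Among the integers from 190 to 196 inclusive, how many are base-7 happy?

1

190: 190 → 46 → 52 → 10 → 10  — not base-7 happy
191: 191 → 49 → 1  — base-7 happy
192: 192 → 54 → 26 → 34 → 52 → 10 → 10  — not base-7 happy
193: 193 → 61 → 27 → 45 → 45  — not base-7 happy
194: 194 → 70 → 10 → 10  — not base-7 happy
195: 195 → 81 → 33 → 41 → 61 → 27 → 45 → 45  — not base-7 happy
196: 196 → 16 → 8 → 2 → 4 → 16  — not base-7 happy
base-7 happy: 191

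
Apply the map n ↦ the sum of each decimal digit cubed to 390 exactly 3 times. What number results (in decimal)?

792

390 → 3³ + 9³ + 0³ = 756
756 → 7³ + 5³ + 6³ = 684
684 → 6³ + 8³ + 4³ = 792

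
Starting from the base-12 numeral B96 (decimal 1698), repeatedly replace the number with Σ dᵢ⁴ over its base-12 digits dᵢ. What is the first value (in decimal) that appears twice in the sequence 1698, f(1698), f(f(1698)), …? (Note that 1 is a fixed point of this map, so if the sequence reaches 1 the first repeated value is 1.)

1698 = (11,9,6)_12 → 11⁴ + 9⁴ + 6⁴ = 14641 + 6561 + 1296 = 22498
22498 = (1,1,0,2,10)_12 → 1⁴ + 1⁴ + 0⁴ + 2⁴ + 10⁴ = 1 + 1 + 0 + 16 + 10000 = 10018
10018 = (5,9,6,10)_12 → 5⁴ + 9⁴ + 6⁴ + 10⁴ = 625 + 6561 + 1296 + 10000 = 18482
18482 = (10,8,4,2)_12 → 10⁴ + 8⁴ + 4⁴ + 2⁴ = 10000 + 4096 + 256 + 16 = 14368
14368 = (8,3,9,4)_12 → 8⁴ + 3⁴ + 9⁴ + 4⁴ = 4096 + 81 + 6561 + 256 = 10994
10994 = (6,4,4,2)_12 → 6⁴ + 4⁴ + 4⁴ + 2⁴ = 1296 + 256 + 256 + 16 = 1824
1824 = (1,0,8,0)_12 → 1⁴ + 0⁴ + 8⁴ + 0⁴ = 1 + 0 + 4096 + 0 = 4097
4097 = (2,4,5,5)_12 → 2⁴ + 4⁴ + 5⁴ + 5⁴ = 16 + 256 + 625 + 625 = 1522
1522 = (10,6,10)_12 → 10⁴ + 6⁴ + 10⁴ = 10000 + 1296 + 10000 = 21296
21296 = (1,0,3,10,8)_12 → 1⁴ + 0⁴ + 3⁴ + 10⁴ + 8⁴ = 1 + 0 + 81 + 10000 + 4096 = 14178
14178 = (8,2,5,6)_12 → 8⁴ + 2⁴ + 5⁴ + 6⁴ = 4096 + 16 + 625 + 1296 = 6033
6033 = (3,5,10,9)_12 → 3⁴ + 5⁴ + 10⁴ + 9⁴ = 81 + 625 + 10000 + 6561 = 17267
17267 = (9,11,10,11)_12 → 9⁴ + 11⁴ + 10⁴ + 11⁴ = 6561 + 14641 + 10000 + 14641 = 45843
45843 = (2,2,6,4,3)_12 → 2⁴ + 2⁴ + 6⁴ + 4⁴ + 3⁴ = 16 + 16 + 1296 + 256 + 81 = 1665
1665 = (11,6,9)_12 → 11⁴ + 6⁴ + 9⁴ = 14641 + 1296 + 6561 = 22498  — 22498 already appeared earlier.

22498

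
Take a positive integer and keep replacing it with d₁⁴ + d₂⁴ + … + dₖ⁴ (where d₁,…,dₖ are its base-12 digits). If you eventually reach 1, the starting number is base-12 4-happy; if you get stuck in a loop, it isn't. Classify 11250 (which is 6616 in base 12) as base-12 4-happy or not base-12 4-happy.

11250 = (6,6,1,6)_12 → 6⁴ + 6⁴ + 1⁴ + 6⁴ = 3889
3889 = (2,3,0,1)_12 → 2⁴ + 3⁴ + 0⁴ + 1⁴ = 98
98 = (8,2)_12 → 8⁴ + 2⁴ = 4112
4112 = (2,4,6,8)_12 → 2⁴ + 4⁴ + 6⁴ + 8⁴ = 5664
5664 = (3,3,4,0)_12 → 3⁴ + 3⁴ + 4⁴ + 0⁴ = 418
418 = (2,10,10)_12 → 2⁴ + 10⁴ + 10⁴ = 20016
20016 = (11,7,0,0)_12 → 11⁴ + 7⁴ + 0⁴ + 0⁴ = 17042
17042 = (9,10,4,2)_12 → 9⁴ + 10⁴ + 4⁴ + 2⁴ = 16833
16833 = (9,8,10,9)_12 → 9⁴ + 8⁴ + 10⁴ + 9⁴ = 27218
27218 = (1,3,9,0,2)_12 → 1⁴ + 3⁴ + 9⁴ + 0⁴ + 2⁴ = 6659
6659 = (3,10,2,11)_12 → 3⁴ + 10⁴ + 2⁴ + 11⁴ = 24738
24738 = (1,2,3,9,6)_12 → 1⁴ + 2⁴ + 3⁴ + 9⁴ + 6⁴ = 7955
7955 = (4,7,2,11)_12 → 4⁴ + 7⁴ + 2⁴ + 11⁴ = 17314
17314 = (10,0,2,10)_12 → 10⁴ + 0⁴ + 2⁴ + 10⁴ = 20016  — 20016 already seen; the sequence cycles without reaching 1.

not base-12 4-happy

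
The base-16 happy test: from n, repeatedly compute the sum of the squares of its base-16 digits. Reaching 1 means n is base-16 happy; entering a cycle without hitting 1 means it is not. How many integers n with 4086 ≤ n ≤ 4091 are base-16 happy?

3

4086: 4086 → 486 → 233 → 277 → 27 → 122 → 149 → 106 → 136 → 128 → 64 → 16 → 1  — base-16 happy
4087: 4087 → 499 → 235 → 317 → 179 → 130 → 68 → 32 → 4 → 16 → 1  — base-16 happy
4088: 4088 → 514 → 8 → 64 → 16 → 1  — base-16 happy
4089: 4089 → 531 → 14 → 196 → 160 → 100 → 52 → 25 → 82 → 29 → 170 → 200 → 208 → 169 → 181 → 146 → 85 → 50 → 13 → 169  — not base-16 happy
4090: 4090 → 550 → 44 → 148 → 97 → 37 → 29 → 170 → 200 → 208 → 169 → 181 → 146 → 85 → 50 → 13 → 169  — not base-16 happy
4091: 4091 → 571 → 134 → 100 → 52 → 25 → 82 → 29 → 170 → 200 → 208 → 169 → 181 → 146 → 85 → 50 → 13 → 169  — not base-16 happy
base-16 happy: 4086, 4087, 4088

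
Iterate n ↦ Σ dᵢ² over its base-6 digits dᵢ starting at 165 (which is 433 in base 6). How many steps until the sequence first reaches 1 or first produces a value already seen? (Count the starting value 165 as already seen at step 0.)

10

165 = (4,3,3)_6 → 34
34 = (5,4)_6 → 41
41 = (1,0,5)_6 → 26
26 = (4,2)_6 → 20
20 = (3,2)_6 → 13
13 = (2,1)_6 → 5
5 = (5)_6 → 25
25 = (4,1)_6 → 17
17 = (2,5)_6 → 29
29 = (4,5)_6 → 41  — 41 repeats.
That took 10 steps.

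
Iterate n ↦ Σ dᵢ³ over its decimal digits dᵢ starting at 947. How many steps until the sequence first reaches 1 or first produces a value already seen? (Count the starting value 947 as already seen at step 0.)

947 → 9³ + 4³ + 7³ = 1136
1136 → 1³ + 1³ + 3³ + 6³ = 245
245 → 2³ + 4³ + 5³ = 197
197 → 1³ + 9³ + 7³ = 1073
1073 → 1³ + 0³ + 7³ + 3³ = 371
371 → 3³ + 7³ + 1³ = 371  — 371 repeats.
That took 6 steps.

6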